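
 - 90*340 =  - 30600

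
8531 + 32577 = 41108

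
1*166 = 166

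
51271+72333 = 123604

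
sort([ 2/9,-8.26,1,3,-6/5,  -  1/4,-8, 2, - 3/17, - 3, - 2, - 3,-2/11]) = [ - 8.26,-8, - 3,-3, - 2,-6/5,-1/4,- 2/11,-3/17, 2/9 , 1, 2,  3] 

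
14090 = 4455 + 9635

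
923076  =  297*3108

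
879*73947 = 64999413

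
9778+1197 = 10975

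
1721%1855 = 1721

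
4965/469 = 10  +  275/469  =  10.59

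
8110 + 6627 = 14737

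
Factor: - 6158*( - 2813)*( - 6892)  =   - 2^3*29^1*97^1*1723^1*3079^1 = - 119386352968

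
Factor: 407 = 11^1*37^1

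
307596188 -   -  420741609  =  728337797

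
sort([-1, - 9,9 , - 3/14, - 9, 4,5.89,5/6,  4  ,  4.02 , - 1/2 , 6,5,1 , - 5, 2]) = [-9, -9 , - 5, - 1,-1/2, - 3/14,5/6,1,2, 4,4, 4.02,5,5.89,6, 9]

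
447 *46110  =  20611170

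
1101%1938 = 1101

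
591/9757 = 591/9757 = 0.06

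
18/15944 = 9/7972 = 0.00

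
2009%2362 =2009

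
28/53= 28/53 = 0.53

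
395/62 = 395/62 = 6.37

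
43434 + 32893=76327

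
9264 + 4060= 13324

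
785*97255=76345175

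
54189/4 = 54189/4 = 13547.25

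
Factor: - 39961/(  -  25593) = 89/57 = 3^(-1 )*19^(-1)*89^1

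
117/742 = 117/742  =  0.16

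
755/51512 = 755/51512 = 0.01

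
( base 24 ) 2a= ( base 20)2i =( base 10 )58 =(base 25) 28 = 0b111010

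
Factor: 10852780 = 2^2*5^1*23^1*23593^1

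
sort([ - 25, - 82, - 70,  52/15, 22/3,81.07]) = [ - 82,-70, - 25,52/15,22/3, 81.07] 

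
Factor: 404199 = 3^2*97^1*463^1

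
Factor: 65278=2^1 * 127^1 *257^1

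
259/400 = 259/400 = 0.65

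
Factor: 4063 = 17^1 * 239^1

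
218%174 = 44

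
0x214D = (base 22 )hdb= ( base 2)10000101001101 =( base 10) 8525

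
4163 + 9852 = 14015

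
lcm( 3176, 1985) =15880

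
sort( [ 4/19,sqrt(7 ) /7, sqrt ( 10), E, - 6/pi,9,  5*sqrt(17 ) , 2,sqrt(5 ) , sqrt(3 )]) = [ - 6/pi,4/19 , sqrt(7 ) /7,sqrt ( 3 ), 2,sqrt ( 5 ), E , sqrt( 10 ), 9,5*sqrt( 17) ]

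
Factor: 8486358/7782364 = 2^( -1 )*3^1*31^(- 1)*62761^( - 1 )*1414393^1 = 4243179/3891182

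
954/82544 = 477/41272=0.01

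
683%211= 50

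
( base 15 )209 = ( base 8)713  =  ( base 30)f9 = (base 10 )459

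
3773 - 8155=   -  4382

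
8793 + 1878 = 10671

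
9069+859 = 9928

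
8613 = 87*99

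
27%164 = 27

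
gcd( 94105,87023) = 1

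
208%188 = 20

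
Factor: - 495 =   -  3^2*5^1 * 11^1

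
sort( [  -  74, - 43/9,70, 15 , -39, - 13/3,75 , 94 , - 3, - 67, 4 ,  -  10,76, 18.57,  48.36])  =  [- 74, - 67, - 39,-10, - 43/9 , - 13/3,-3 , 4, 15,  18.57, 48.36, 70, 75,76,  94]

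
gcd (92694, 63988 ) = 2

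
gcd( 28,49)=7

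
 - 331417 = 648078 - 979495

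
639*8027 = 5129253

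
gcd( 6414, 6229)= 1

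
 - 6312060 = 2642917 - 8954977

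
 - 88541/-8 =88541/8  =  11067.62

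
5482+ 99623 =105105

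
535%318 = 217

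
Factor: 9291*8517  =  3^2*17^1*19^1 *163^1 * 167^1 = 79131447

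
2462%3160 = 2462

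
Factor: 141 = 3^1*47^1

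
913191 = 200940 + 712251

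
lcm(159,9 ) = 477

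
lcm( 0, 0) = 0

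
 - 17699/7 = -2529+4/7 = - 2528.43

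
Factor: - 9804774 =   -  2^1*3^1*7^1*43^1*61^1 *89^1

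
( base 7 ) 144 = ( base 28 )2p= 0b1010001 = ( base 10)81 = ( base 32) 2H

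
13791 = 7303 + 6488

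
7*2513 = 17591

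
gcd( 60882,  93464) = 2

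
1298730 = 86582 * 15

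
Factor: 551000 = 2^3*5^3*19^1*29^1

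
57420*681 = 39103020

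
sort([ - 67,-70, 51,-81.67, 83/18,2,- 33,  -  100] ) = [-100, - 81.67, - 70 , - 67, - 33,  2,  83/18, 51]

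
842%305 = 232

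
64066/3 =64066/3 = 21355.33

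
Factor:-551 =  - 19^1 * 29^1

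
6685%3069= 547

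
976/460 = 2  +  14/115 =2.12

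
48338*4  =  193352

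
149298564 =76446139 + 72852425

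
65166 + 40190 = 105356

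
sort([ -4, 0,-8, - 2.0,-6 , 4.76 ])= [  -  8,-6,  -  4,-2.0, 0 , 4.76 ]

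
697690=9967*70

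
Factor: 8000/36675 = 2^6*3^(-2 )*5^1*163^ ( - 1 )  =  320/1467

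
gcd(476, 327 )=1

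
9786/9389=1+397/9389 = 1.04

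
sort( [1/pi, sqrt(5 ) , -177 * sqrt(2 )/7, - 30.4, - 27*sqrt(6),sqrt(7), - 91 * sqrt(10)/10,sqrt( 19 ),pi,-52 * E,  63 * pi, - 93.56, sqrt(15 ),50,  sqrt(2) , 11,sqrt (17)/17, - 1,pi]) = [- 52*E, - 93.56, -27 * sqrt( 6 ),-177*sqrt(2 )/7, - 30.4, - 91*sqrt(10)/10, - 1 , sqrt(17 ) /17,  1/pi, sqrt( 2 ), sqrt( 5 ), sqrt(7 ),pi,pi,sqrt(15) , sqrt(19 ),  11,50,63 * pi]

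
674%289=96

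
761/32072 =761/32072 = 0.02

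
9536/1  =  9536 = 9536.00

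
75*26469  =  1985175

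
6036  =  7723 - 1687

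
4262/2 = 2131 = 2131.00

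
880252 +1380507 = 2260759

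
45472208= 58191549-12719341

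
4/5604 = 1/1401  =  0.00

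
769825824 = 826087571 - 56261747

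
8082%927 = 666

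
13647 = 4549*3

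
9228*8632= 79656096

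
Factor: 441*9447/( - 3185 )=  - 3^3*5^ ( - 1)*13^(- 1)*47^1*67^1 = -85023/65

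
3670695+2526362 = 6197057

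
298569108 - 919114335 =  - 620545227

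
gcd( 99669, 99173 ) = 1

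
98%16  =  2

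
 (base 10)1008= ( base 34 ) TM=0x3f0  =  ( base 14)520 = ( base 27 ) 1A9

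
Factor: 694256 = 2^4 * 43391^1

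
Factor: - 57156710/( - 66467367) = 2^1*3^( - 2 ) * 5^1*13^1*557^ (-1)* 13259^(-1)*439667^1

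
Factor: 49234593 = 3^1*16411531^1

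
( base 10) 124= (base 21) 5J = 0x7C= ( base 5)444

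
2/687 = 2/687  =  0.00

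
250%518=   250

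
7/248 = 7/248=0.03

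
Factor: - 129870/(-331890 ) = 9/23 = 3^2*23^(  -  1 )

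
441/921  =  147/307 = 0.48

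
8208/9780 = 684/815 = 0.84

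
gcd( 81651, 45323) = 1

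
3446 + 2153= 5599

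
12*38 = 456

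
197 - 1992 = -1795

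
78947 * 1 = 78947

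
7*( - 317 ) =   -  2219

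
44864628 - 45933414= - 1068786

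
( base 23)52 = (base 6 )313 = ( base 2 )1110101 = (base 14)85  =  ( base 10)117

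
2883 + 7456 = 10339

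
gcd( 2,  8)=2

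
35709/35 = 1020 + 9/35 = 1020.26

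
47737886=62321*766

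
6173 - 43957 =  - 37784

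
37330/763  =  37330/763  =  48.93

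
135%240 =135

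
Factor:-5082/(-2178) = 7/3 = 3^ (-1 ) *7^1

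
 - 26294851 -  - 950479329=924184478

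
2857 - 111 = 2746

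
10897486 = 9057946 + 1839540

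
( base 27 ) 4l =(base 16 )81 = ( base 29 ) 4d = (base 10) 129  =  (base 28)4h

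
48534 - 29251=19283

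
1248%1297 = 1248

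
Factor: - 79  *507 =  - 40053 = -  3^1*13^2*79^1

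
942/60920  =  471/30460 = 0.02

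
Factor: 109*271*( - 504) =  - 14887656 = - 2^3*3^2 *7^1*109^1*271^1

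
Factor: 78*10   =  2^2*3^1*5^1*13^1 =780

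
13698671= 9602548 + 4096123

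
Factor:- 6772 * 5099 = - 34530428= -  2^2*1693^1 * 5099^1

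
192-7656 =  -  7464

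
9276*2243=20806068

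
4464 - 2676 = 1788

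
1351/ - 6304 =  - 1 + 4953/6304 = - 0.21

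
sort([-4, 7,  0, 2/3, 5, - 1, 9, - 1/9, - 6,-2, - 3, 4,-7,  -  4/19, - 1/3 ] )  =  [  -  7, - 6,- 4,-3, - 2,- 1, - 1/3,  -  4/19, - 1/9, 0,2/3,4,5,  7, 9 ]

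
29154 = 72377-43223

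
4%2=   0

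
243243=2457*99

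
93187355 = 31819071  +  61368284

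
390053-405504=  -  15451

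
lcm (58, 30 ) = 870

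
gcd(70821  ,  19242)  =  9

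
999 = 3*333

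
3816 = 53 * 72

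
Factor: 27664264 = 2^3*701^1*4933^1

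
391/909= 391/909 = 0.43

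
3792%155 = 72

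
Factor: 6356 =2^2 * 7^1*227^1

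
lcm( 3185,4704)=305760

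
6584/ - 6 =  - 1098+2/3 = -  1097.33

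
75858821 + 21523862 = 97382683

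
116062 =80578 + 35484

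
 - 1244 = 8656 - 9900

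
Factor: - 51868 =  - 2^2*12967^1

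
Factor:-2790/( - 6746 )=3^2*5^1*31^1*3373^( - 1) = 1395/3373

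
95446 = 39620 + 55826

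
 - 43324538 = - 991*43718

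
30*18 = 540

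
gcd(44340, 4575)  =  15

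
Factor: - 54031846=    - 2^1*11^1*59^1*41627^1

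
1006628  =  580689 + 425939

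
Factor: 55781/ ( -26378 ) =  - 461/218 = -  2^(-1)*109^( - 1)*461^1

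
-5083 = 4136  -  9219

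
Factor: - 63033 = - 3^1*21011^1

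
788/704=197/176 = 1.12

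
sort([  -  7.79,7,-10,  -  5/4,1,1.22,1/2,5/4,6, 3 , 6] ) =[  -  10,  -  7.79,  -  5/4,1/2,1,1.22,5/4 , 3, 6  ,  6, 7]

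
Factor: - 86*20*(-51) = 87720 = 2^3*3^1*5^1*17^1*43^1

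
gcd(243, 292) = 1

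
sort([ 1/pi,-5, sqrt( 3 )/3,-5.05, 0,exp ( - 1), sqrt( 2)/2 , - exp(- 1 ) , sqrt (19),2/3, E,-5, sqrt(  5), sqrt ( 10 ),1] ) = [ - 5.05, - 5,-5,-exp( - 1 ), 0, 1/pi, exp( - 1 ),sqrt ( 3 ) /3,2/3,sqrt(2 )/2, 1,sqrt( 5 ),  E,sqrt(10 ),sqrt(19 )] 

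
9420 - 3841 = 5579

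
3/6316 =3/6316 = 0.00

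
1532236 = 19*80644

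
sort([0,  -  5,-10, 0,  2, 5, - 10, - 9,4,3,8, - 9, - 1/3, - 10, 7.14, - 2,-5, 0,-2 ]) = [ - 10,- 10,  -  10, - 9, - 9, - 5, - 5, - 2, - 2, - 1/3, 0,0, 0,2, 3,4 , 5, 7.14,8]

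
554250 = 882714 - 328464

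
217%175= 42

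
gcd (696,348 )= 348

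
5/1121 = 5/1121=0.00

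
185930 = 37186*5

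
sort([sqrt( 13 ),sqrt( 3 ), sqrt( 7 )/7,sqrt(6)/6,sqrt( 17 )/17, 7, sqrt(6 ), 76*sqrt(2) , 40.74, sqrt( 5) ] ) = [ sqrt( 17)/17,sqrt( 7)/7,sqrt( 6 )/6,sqrt ( 3), sqrt( 5),sqrt( 6 ),sqrt( 13),  7,40.74, 76*sqrt( 2) ]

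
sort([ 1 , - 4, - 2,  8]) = [ - 4,-2,1,  8]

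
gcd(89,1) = 1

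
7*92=644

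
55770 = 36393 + 19377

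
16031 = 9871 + 6160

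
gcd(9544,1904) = 8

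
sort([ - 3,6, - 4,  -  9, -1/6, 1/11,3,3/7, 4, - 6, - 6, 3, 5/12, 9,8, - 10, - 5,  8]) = [ - 10, - 9, - 6 , - 6, - 5,-4, - 3,-1/6,  1/11,5/12,3/7,3,3,4,6,8,8,9] 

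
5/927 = 5/927  =  0.01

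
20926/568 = 36 + 239/284 = 36.84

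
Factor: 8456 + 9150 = 17606 =2^1*8803^1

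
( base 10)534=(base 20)16e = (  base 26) KE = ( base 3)201210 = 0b1000010110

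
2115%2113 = 2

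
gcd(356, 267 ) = 89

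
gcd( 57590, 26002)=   2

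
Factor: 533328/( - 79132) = - 2^2* 3^1*41^1*73^( - 1) = - 492/73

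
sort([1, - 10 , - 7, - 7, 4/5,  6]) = [ - 10,- 7, - 7,4/5,  1, 6]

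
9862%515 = 77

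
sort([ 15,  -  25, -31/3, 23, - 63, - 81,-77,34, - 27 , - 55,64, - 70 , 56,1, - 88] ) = [ - 88 , - 81,-77 , - 70 , - 63, - 55, - 27, - 25,  -  31/3, 1,15,  23 , 34,56,  64]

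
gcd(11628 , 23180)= 76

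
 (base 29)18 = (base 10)37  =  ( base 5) 122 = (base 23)1E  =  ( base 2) 100101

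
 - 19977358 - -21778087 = 1800729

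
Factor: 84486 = 2^1 * 3^1*14081^1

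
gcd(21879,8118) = 99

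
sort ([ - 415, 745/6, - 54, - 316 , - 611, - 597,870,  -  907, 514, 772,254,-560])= [ - 907 , - 611, - 597, - 560, -415,-316 , - 54, 745/6, 254,514, 772,870 ]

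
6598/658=10  +  9/329 = 10.03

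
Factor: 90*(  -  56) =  - 2^4*3^2*5^1 * 7^1 = - 5040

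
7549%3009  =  1531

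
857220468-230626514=626593954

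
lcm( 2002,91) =2002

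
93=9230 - 9137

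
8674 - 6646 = 2028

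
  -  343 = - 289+  -  54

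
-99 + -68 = - 167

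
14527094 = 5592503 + 8934591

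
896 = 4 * 224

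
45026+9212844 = 9257870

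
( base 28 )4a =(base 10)122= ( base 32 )3Q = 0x7a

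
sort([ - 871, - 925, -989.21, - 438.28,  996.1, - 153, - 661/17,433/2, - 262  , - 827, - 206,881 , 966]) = [ - 989.21, - 925,-871, - 827,- 438.28, - 262, - 206,-153, - 661/17,433/2,881 , 966,996.1 ] 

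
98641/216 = 456 + 145/216 = 456.67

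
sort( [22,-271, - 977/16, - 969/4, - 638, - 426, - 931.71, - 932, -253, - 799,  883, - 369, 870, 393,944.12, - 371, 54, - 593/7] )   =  [ - 932 , - 931.71, - 799, - 638,-426, - 371, - 369, - 271, - 253, - 969/4, - 593/7, - 977/16, 22,54, 393, 870,883,944.12]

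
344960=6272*55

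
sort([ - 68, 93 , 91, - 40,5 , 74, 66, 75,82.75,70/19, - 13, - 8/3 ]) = [ - 68,- 40, - 13, - 8/3, 70/19, 5, 66, 74 , 75 , 82.75,  91,93] 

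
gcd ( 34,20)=2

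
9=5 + 4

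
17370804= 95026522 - 77655718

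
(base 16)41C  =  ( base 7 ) 3032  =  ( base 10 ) 1052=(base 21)282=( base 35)u2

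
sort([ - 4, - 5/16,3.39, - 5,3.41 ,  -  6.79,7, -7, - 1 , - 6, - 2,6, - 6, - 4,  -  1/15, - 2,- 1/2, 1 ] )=[ - 7, - 6.79, - 6 ,-6, - 5,  -  4, - 4,  -  2, - 2,  -  1, - 1/2 , - 5/16, - 1/15,1, 3.39,3.41 , 6 , 7 ] 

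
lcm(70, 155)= 2170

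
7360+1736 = 9096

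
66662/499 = 133 + 295/499 = 133.59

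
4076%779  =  181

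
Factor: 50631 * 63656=3222966936 = 2^3*3^1 * 7^1 * 73^1 * 109^1*2411^1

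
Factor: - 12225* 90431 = -1105518975 =- 3^1 * 5^2 * 11^1  *  163^1 *8221^1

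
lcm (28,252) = 252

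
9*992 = 8928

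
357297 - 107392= 249905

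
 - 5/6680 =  - 1 + 1335/1336  =  - 0.00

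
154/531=154/531 = 0.29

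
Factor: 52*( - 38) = -2^3*13^1 * 19^1 = - 1976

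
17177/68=252 + 41/68   =  252.60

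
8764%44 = 8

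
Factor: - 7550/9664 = - 25/32  =  - 2^( - 5)*5^2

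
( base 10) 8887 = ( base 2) 10001010110111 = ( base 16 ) 22b7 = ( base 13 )4078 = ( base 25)E5C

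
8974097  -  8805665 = 168432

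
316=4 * 79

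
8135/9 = 8135/9 = 903.89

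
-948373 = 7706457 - 8654830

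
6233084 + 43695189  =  49928273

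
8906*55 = 489830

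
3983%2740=1243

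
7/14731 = 7/14731 = 0.00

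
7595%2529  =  8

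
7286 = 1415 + 5871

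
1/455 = 1/455 = 0.00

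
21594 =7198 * 3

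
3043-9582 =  -6539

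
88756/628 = 141+52/157 = 141.33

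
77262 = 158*489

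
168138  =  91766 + 76372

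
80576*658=53019008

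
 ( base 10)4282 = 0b1000010111010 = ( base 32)45Q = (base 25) 6L7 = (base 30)4mm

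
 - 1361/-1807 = 1361/1807 = 0.75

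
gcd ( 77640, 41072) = 8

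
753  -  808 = -55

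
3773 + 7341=11114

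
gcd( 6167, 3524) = 881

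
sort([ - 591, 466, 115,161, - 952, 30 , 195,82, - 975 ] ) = [ - 975, - 952, - 591,30,  82, 115,161,195,466] 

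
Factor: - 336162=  - 2^1*3^1*179^1*313^1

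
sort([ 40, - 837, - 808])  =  [ - 837,-808, 40] 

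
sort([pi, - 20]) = [- 20,pi]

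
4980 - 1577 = 3403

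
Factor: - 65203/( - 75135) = 3^( - 1 )*5^ (-1 ) * 5009^(  -  1) *65203^1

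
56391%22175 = 12041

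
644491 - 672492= - 28001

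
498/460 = 1 + 19/230 = 1.08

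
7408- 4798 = 2610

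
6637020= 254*26130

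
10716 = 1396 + 9320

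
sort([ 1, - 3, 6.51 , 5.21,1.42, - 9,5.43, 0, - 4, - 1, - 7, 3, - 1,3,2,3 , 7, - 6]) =[- 9, -7,-6, - 4, - 3 ,-1, - 1, 0,  1 , 1.42, 2, 3,3, 3, 5.21, 5.43, 6.51, 7] 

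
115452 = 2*57726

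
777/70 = 11 + 1/10 = 11.10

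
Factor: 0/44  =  0 = 0^1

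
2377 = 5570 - 3193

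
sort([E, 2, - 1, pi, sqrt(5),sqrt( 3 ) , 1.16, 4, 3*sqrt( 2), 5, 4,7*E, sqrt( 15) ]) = [ - 1, 1.16,sqrt( 3 ), 2, sqrt(5),E, pi, sqrt (15),  4, 4, 3*sqrt( 2),  5,  7*E ] 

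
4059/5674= 4059/5674=0.72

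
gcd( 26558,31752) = 98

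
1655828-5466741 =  - 3810913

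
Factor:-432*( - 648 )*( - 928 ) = -2^12*3^7*29^1= - 259780608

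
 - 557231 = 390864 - 948095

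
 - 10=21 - 31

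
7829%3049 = 1731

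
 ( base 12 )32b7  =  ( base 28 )74B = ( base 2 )1010111101011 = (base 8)12753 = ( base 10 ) 5611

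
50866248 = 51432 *989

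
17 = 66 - 49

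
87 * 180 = 15660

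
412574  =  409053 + 3521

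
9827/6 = 9827/6=1637.83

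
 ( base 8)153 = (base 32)3b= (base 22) 4j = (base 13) 83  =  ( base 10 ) 107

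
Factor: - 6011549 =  - 6011549^1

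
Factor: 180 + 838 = 2^1*509^1 = 1018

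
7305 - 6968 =337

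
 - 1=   -  1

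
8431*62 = 522722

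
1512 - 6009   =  -4497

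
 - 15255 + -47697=-62952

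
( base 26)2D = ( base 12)55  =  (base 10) 65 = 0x41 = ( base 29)27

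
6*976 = 5856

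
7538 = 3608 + 3930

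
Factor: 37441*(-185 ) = -6926585 = -5^1*37^1*37441^1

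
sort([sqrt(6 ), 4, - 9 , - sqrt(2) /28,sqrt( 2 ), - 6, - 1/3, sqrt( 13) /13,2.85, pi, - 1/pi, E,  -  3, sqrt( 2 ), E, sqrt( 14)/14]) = [  -  9, - 6, - 3, - 1/3, - 1/pi, - sqrt(2)/28, sqrt ( 14)/14,sqrt( 13) /13, sqrt(2), sqrt( 2 ),sqrt( 6 ), E, E, 2.85,pi,4]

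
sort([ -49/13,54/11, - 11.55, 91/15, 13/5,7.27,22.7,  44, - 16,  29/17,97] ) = [-16, - 11.55 ,  -  49/13,  29/17,13/5, 54/11, 91/15, 7.27,22.7 , 44,  97]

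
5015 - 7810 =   -  2795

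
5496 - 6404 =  - 908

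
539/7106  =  49/646 = 0.08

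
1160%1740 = 1160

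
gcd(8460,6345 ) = 2115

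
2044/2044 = 1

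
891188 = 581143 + 310045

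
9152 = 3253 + 5899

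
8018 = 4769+3249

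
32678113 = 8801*3713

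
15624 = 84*186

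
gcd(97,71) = 1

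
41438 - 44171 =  - 2733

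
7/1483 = 7/1483=   0.00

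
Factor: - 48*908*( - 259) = 2^6*3^1*7^1*37^1 * 227^1= 11288256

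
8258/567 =14 +320/567 = 14.56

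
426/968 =213/484 = 0.44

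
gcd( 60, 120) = 60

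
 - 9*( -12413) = 111717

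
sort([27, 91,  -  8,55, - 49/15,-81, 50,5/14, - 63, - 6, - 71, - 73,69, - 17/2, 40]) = [ -81, - 73, -71, - 63, - 17/2,-8,-6, - 49/15,5/14,27,40, 50,55,69,91 ]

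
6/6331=6/6331 = 0.00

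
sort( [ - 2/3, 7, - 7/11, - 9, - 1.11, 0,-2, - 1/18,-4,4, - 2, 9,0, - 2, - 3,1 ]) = [ - 9, - 4, - 3, - 2, - 2, - 2,-1.11 ,-2/3,-7/11, - 1/18, 0,  0, 1,  4, 7,9 ] 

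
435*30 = 13050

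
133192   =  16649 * 8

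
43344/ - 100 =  - 434 + 14/25 = -433.44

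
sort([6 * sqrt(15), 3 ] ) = [3, 6 *sqrt( 15) ] 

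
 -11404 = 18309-29713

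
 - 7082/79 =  - 90 + 28/79  =  - 89.65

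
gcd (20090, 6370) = 490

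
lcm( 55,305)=3355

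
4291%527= 75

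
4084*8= 32672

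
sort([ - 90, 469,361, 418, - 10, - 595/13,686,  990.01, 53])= [ - 90, - 595/13, - 10, 53,361,  418, 469,686,990.01]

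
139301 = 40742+98559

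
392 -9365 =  - 8973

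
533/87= 533/87 =6.13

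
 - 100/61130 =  - 1+6103/6113 =- 0.00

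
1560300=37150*42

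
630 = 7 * 90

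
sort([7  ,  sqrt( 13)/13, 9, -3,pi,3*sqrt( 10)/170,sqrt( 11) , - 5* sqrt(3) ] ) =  [-5*sqrt( 3) , - 3,3*sqrt( 10)/170,sqrt( 13 )/13,pi , sqrt( 11),7,9] 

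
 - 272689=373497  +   - 646186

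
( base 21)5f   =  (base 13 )93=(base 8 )170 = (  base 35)3F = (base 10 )120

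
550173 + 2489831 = 3040004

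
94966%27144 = 13534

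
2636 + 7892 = 10528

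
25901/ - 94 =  - 25901/94 = - 275.54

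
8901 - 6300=2601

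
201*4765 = 957765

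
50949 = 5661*9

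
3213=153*21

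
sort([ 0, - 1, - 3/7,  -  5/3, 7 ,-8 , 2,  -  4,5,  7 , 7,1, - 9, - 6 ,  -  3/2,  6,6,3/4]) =[ - 9, - 8, - 6,-4 , - 5/3,-3/2, - 1, - 3/7,0, 3/4,1, 2 , 5, 6,6, 7,7, 7] 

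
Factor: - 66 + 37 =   -  29 = - 29^1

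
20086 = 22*913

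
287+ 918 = 1205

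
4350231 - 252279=4097952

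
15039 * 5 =75195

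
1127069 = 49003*23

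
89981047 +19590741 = 109571788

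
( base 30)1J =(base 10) 49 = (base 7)100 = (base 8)61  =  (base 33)1G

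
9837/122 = 80+77/122 = 80.63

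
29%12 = 5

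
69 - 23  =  46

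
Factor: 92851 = 11^1 * 23^1 *367^1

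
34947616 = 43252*808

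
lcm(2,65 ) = 130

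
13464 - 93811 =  - 80347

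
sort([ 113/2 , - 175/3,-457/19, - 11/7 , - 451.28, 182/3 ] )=[-451.28 , - 175/3, - 457/19,  -  11/7,113/2,182/3] 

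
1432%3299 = 1432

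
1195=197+998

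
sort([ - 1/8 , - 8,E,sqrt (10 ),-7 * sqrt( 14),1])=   [ - 7*sqrt( 14 ), - 8, - 1/8,1,E,  sqrt (10 )]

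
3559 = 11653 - 8094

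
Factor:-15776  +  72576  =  56800= 2^5 * 5^2*71^1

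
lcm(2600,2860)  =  28600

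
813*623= 506499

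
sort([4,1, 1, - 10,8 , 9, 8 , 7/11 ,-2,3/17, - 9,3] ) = [ - 10,  -  9, - 2,3/17, 7/11, 1 , 1,3 , 4,8,8,9] 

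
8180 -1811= 6369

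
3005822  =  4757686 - 1751864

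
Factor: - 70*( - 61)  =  4270=2^1*5^1*7^1*61^1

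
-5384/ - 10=538 + 2/5 = 538.40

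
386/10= 193/5=38.60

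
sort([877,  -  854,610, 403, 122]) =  [ - 854, 122,403,610, 877]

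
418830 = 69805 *6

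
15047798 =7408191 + 7639607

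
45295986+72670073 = 117966059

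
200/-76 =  - 50/19 = - 2.63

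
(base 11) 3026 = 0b111110110101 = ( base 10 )4021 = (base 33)3MS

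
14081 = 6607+7474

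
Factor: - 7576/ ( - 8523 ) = 8/9 = 2^3*3^( - 2) 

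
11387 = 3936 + 7451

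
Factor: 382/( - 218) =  - 109^( - 1)*191^1 = - 191/109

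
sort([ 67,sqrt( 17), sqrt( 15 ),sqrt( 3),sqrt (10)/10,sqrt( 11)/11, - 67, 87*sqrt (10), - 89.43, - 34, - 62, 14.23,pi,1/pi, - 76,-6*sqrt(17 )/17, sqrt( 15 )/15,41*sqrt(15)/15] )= [  -  89.43,  -  76, -67, - 62, - 34, - 6 * sqrt (17)/17,sqrt( 15)/15, sqrt(11)/11,sqrt( 10 ) /10,1/pi,sqrt(3 ), pi,sqrt(15 ),  sqrt(17),41 * sqrt( 15) /15,  14.23,67,87*sqrt( 10 )]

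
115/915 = 23/183 = 0.13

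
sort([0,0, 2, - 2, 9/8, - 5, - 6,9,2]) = [ - 6, - 5, - 2  ,  0,0,  9/8,2, 2,9 ] 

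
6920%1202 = 910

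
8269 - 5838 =2431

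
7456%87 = 61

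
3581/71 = 3581/71 = 50.44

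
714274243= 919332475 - 205058232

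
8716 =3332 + 5384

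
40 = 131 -91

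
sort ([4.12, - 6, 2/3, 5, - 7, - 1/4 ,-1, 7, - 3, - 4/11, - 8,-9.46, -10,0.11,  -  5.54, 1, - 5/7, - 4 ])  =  [ - 10, - 9.46, - 8, - 7,  -  6, - 5.54, - 4, - 3, - 1, - 5/7, - 4/11,-1/4  ,  0.11, 2/3,1, 4.12,5, 7]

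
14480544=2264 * 6396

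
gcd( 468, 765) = 9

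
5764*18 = 103752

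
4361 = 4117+244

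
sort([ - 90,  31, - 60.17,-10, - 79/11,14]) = [ - 90, - 60.17, - 10, - 79/11,  14,31]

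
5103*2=10206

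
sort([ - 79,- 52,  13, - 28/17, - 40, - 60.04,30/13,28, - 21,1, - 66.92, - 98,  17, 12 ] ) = [ - 98,-79, - 66.92, - 60.04, - 52, - 40 ,-21,  -  28/17,  1, 30/13,12,13, 17,28 ] 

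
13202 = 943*14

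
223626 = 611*366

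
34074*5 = 170370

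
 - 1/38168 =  - 1/38168 = - 0.00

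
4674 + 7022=11696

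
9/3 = 3 = 3.00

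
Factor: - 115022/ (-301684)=289/758=2^( - 1 ) * 17^2 * 379^( - 1)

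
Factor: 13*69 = 3^1*13^1*23^1 = 897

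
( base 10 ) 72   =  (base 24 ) 30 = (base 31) 2A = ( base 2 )1001000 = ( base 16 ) 48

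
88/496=11/62=   0.18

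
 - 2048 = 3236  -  5284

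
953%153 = 35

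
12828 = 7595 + 5233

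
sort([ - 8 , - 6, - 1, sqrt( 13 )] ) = [ - 8, - 6, - 1, sqrt(13) ]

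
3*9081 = 27243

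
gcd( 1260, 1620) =180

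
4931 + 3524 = 8455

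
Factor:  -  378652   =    -  2^2*181^1*523^1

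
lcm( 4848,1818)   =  14544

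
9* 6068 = 54612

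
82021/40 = 2050+ 21/40 = 2050.53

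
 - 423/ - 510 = 141/170=0.83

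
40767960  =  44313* 920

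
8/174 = 4/87=0.05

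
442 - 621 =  -179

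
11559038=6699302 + 4859736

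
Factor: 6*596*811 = 2900136 = 2^3*3^1 * 149^1*811^1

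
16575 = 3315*5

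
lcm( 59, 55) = 3245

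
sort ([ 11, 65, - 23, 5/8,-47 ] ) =[ - 47 , - 23,5/8, 11, 65]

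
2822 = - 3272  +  6094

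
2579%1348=1231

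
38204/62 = 19102/31 = 616.19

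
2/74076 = 1/37038= 0.00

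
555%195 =165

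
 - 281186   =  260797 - 541983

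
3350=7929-4579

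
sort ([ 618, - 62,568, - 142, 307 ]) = [ - 142, - 62, 307,568,618 ]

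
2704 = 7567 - 4863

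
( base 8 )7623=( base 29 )4le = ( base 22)855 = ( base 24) 6m3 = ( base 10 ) 3987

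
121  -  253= - 132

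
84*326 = 27384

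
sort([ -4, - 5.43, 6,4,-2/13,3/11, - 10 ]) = [ - 10,  -  5.43, - 4,  -  2/13,3/11,4, 6]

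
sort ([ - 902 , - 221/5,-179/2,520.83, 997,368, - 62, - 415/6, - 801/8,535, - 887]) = [ - 902, - 887,  -  801/8,  -  179/2,-415/6, - 62,  -  221/5 , 368,520.83,535, 997] 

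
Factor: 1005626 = 2^1*211^1*2383^1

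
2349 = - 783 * (- 3)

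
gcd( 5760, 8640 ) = 2880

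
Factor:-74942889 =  - 3^1*7^1*3568709^1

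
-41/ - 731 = 41/731=0.06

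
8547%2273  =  1728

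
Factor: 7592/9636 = 2^1*3^( - 1)*11^( - 1) * 13^1 = 26/33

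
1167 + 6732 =7899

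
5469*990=5414310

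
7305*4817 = 35188185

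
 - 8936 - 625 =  - 9561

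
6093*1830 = 11150190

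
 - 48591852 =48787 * ( - 996)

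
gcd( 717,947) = 1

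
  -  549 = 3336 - 3885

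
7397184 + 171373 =7568557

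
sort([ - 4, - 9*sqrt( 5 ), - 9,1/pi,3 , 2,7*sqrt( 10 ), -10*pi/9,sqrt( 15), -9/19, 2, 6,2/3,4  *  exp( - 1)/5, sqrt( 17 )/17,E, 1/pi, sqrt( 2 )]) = [ - 9* sqrt(5 ), - 9, - 4, - 10 * pi/9, - 9/19,sqrt ( 17 )/17 , 4*exp(-1)/5,1/pi,1/pi,  2/3,sqrt(2), 2,2,E, 3,  sqrt(15),6 , 7*sqrt(10 )]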